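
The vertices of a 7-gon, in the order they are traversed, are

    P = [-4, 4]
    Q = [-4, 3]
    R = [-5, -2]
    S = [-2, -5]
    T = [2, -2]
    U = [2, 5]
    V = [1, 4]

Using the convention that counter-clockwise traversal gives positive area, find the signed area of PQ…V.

49.5

Cross-terms: 4, 23, 21, 14, 14, 3, 20  ⇒  Σ = 99
Signed area = Σ/2 = 49.5 (positive ⇒ counter-clockwise traversal).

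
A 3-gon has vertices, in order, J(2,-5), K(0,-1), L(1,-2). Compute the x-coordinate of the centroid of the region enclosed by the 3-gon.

Apply the shoelace (surveyor's) formula. First the cross-terms c_i = x_i·y_{i+1} − x_{i+1}·y_i:
  -2, 1, -1  ⇒  2A = -2, A = -1.
Then Σ (x_i + x_{i+1})·c_i = -6, so x̄ = -6 / (6·(-1)) = 1.

1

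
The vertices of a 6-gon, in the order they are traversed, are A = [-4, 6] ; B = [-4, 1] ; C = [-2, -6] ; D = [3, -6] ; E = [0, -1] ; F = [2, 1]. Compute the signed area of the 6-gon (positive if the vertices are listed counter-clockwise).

Apply the shoelace (surveyor's) formula: 2A = Σ (x_i·y_{i+1} − x_{i+1}·y_i), indices taken mod 6.
Σ = (20) + (26) + (30) + (-3) + (2) + (16) = 91
Signed area = Σ/2 = 45.5 (positive ⇒ counter-clockwise traversal).

45.5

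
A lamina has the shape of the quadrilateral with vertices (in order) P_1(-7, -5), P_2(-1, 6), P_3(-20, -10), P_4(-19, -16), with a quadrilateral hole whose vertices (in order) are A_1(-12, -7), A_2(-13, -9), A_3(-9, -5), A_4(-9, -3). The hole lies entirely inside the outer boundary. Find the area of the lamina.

Outer boundary:
Cross-terms: -47, 130, 130, -17  ⇒  Σ = 196
Area = |Σ|/2 = 98.
Hole:
Apply the shoelace (surveyor's) formula: 2A = Σ (x_i·y_{i+1} − x_{i+1}·y_i), indices taken mod 4.
A_1→A_2: (-12)(-9) − (-13)(-7) = 17
A_2→A_3: (-13)(-5) − (-9)(-9) = -16
A_3→A_4: (-9)(-3) − (-9)(-5) = -18
A_4→A_1: (-9)(-7) − (-12)(-3) = 27
Σ = 10
Area = |Σ|/2 = 5.
Net area = 98 − 5 = 93.

93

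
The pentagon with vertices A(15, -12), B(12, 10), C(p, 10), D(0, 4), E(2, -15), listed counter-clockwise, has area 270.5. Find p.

Write out the shoelace sum; only the two edges meeting at C involve p:
2·Area = [(12·10 − p·10) + (p·4 − 0·10)] + 487
       = -6·p + 607 = 541
⇒ p = 11.

11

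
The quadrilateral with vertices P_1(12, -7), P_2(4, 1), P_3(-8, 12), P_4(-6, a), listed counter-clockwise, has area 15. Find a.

9

Write out the shoelace sum; only the two edges meeting at P_4 involve a:
2·Area = [((-8)·a − (-6)·12) + ((-6)·(-7) − 12·a)] + 96
       = -20·a + 210 = 30
⇒ a = 9.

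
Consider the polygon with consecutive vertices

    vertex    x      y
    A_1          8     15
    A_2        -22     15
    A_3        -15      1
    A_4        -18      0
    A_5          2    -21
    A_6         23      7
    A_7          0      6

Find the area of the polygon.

818

Apply Gauss's area formula: 2A = Σ (x_i·y_{i+1} − x_{i+1}·y_i), indices taken mod 7.
A_1→A_2: (8)(15) − (-22)(15) = 450
A_2→A_3: (-22)(1) − (-15)(15) = 203
A_3→A_4: (-15)(0) − (-18)(1) = 18
A_4→A_5: (-18)(-21) − (2)(0) = 378
A_5→A_6: (2)(7) − (23)(-21) = 497
A_6→A_7: (23)(6) − (0)(7) = 138
A_7→A_1: (0)(15) − (8)(6) = -48
Σ = 1636
Area = |Σ|/2 = 818.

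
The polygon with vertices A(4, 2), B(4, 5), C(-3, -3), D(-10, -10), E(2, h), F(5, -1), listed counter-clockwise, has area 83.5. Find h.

-8

The doubled signed area Σ (x_i y_{i+1} − x_{i+1} y_i) is linear in h.
With h=0 it equals 47; the coefficient of h is -15 (from the two edges through E).
So -15·h + 47 = 2·83.5 = 167 ⇒ h = -8.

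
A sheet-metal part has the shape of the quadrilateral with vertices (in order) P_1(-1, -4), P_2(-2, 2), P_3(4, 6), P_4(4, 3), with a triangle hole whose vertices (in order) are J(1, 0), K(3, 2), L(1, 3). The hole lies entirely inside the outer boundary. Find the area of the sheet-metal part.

Outer boundary:
Σ = (-10) + (-20) + (-12) + (-13) = -55
Area = |Σ|/2 = 27.5.
Hole:
Apply Gauss's area formula: 2A = Σ (x_i·y_{i+1} − x_{i+1}·y_i), indices taken mod 3.
J→K: (1)(2) − (3)(0) = 2
K→L: (3)(3) − (1)(2) = 7
L→J: (1)(0) − (1)(3) = -3
Σ = 6
Area = |Σ|/2 = 3.
Net area = 27.5 − 3 = 24.5.

24.5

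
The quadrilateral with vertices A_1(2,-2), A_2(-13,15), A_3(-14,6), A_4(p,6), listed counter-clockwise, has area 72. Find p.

The doubled signed area Σ (x_i y_{i+1} − x_{i+1} y_i) is linear in p.
With p=0 it equals 40; the coefficient of p is -8 (from the two edges through A_4).
So -8·p + 40 = 2·72 = 144 ⇒ p = -13.

-13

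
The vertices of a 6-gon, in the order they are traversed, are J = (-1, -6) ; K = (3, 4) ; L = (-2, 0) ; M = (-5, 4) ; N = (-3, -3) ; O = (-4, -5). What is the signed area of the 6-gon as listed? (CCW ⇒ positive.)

31.5

Apply the shoelace (surveyor's) formula: 2A = Σ (x_i·y_{i+1} − x_{i+1}·y_i), indices taken mod 6.
Cross-terms: 14, 8, -8, 27, 3, 19  ⇒  Σ = 63
Signed area = Σ/2 = 31.5 (positive ⇒ counter-clockwise traversal).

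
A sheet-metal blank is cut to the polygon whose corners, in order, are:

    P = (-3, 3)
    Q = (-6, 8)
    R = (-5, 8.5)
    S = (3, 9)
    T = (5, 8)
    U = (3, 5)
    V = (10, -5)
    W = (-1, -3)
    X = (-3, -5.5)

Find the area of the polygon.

Σ = (-6) + (-11) + (-70.5) + (-21) + (1) + (-65) + (-35) + (-3.5) + (-25.5) = -236.5
Area = |Σ|/2 = 118.25.

118.25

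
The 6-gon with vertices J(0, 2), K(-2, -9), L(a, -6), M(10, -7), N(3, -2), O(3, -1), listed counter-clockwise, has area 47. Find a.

4

The doubled signed area Σ (x_i y_{i+1} − x_{i+1} y_i) is linear in a.
With a=0 it equals 86; the coefficient of a is 2 (from the two edges through L).
So 2·a + 86 = 2·47 = 94 ⇒ a = 4.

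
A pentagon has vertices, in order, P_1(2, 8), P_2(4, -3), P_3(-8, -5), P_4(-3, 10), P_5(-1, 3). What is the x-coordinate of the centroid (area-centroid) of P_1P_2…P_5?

Apply Gauss's area formula. First the cross-terms c_i = x_i·y_{i+1} − x_{i+1}·y_i:
  -38, -44, -95, 1, -14  ⇒  2A = -190, A = -95.
Then Σ (x_i + x_{i+1})·c_i = 975, so x̄ = 975 / (6·(-95)) = -65/38.

-65/38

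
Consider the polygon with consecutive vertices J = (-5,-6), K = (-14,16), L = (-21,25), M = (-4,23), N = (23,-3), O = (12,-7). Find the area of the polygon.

655

Σ = (-164) + (-14) + (-383) + (-517) + (-125) + (-107) = -1310
Area = |Σ|/2 = 655.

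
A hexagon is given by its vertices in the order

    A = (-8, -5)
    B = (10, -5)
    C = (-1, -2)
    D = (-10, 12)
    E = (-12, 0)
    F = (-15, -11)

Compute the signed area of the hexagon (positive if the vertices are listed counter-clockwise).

148

Apply the shoelace (surveyor's) formula: 2A = Σ (x_i·y_{i+1} − x_{i+1}·y_i), indices taken mod 6.
A→B: (-8)(-5) − (10)(-5) = 90
B→C: (10)(-2) − (-1)(-5) = -25
C→D: (-1)(12) − (-10)(-2) = -32
D→E: (-10)(0) − (-12)(12) = 144
E→F: (-12)(-11) − (-15)(0) = 132
F→A: (-15)(-5) − (-8)(-11) = -13
Σ = 296
Signed area = Σ/2 = 148 (positive ⇒ counter-clockwise traversal).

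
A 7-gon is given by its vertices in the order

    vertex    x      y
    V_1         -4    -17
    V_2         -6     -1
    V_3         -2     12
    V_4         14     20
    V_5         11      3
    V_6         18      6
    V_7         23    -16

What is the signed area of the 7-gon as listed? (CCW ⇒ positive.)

Cross-terms: -98, -74, -208, -178, 12, -426, -455  ⇒  Σ = -1427
Signed area = Σ/2 = -713.5 (negative ⇒ clockwise traversal).

-713.5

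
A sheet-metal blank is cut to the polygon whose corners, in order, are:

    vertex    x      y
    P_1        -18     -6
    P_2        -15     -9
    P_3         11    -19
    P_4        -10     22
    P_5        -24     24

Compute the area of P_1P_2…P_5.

Apply the surveyor's formula: 2A = Σ (x_i·y_{i+1} − x_{i+1}·y_i), indices taken mod 5.
Σ = (72) + (384) + (52) + (288) + (576) = 1372
Area = |Σ|/2 = 686.

686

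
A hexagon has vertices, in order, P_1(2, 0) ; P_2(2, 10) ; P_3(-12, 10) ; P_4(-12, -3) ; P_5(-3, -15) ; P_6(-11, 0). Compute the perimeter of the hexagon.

82

|P_1P_2| = √((0)² + (10)²) = √100 = 10
|P_2P_3| = √((-14)² + (0)²) = √196 = 14
|P_3P_4| = √((0)² + (-13)²) = √169 = 13
|P_4P_5| = √((9)² + (-12)²) = √225 = 15
|P_5P_6| = √((-8)² + (15)²) = √289 = 17
|P_6P_1| = √((13)² + (0)²) = √169 = 13
Perimeter = 10 + 14 + 13 + 15 + 17 + 13 = 82.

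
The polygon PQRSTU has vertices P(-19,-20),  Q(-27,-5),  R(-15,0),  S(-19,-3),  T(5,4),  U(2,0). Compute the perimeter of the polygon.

94

|PQ| = √((-8)² + (15)²) = √289 = 17
|QR| = √((12)² + (5)²) = √169 = 13
|RS| = √((-4)² + (-3)²) = √25 = 5
|ST| = √((24)² + (7)²) = √625 = 25
|TU| = √((-3)² + (-4)²) = √25 = 5
|UP| = √((-21)² + (-20)²) = √841 = 29
Perimeter = 17 + 13 + 5 + 25 + 5 + 29 = 94.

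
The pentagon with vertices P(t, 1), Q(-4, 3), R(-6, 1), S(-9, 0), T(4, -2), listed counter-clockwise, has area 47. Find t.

Write out the shoelace sum; only the two edges meeting at P involve t:
2·Area = [(4·1 − t·(-2)) + (t·3 − (-4)·1)] + 41
       = 5·t + 49 = 94
⇒ t = 9.

9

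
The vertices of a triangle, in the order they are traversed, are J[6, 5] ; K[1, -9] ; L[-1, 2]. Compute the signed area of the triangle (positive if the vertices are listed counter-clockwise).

Apply the shoelace formula: 2A = Σ (x_i·y_{i+1} − x_{i+1}·y_i), indices taken mod 3.
J→K: (6)(-9) − (1)(5) = -59
K→L: (1)(2) − (-1)(-9) = -7
L→J: (-1)(5) − (6)(2) = -17
Σ = -83
Signed area = Σ/2 = -41.5 (negative ⇒ clockwise traversal).

-41.5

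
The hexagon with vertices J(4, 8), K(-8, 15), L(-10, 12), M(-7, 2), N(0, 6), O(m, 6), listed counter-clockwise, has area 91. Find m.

Write out the shoelace sum; only the two edges meeting at O involve m:
2·Area = [(0·6 − m·6) + (m·8 − 4·6)] + 200
       = 2·m + 176 = 182
⇒ m = 3.

3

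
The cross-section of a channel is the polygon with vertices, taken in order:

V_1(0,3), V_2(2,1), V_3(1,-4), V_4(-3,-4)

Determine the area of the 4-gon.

Σ = (-6) + (-9) + (-16) + (-9) = -40
Area = |Σ|/2 = 20.

20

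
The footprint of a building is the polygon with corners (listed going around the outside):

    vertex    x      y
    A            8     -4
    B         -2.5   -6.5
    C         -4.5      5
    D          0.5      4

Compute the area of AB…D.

79.125

Apply the surveyor's formula: 2A = Σ (x_i·y_{i+1} − x_{i+1}·y_i), indices taken mod 4.
Σ = (-62) + (-41.75) + (-20.5) + (-34) = -158.25
Area = |Σ|/2 = 79.125.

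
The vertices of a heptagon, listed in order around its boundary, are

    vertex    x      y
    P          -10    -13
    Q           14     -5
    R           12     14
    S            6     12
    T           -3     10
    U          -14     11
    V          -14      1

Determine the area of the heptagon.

Σ = (232) + (256) + (60) + (96) + (107) + (140) + (192) = 1083
Area = |Σ|/2 = 541.5.

541.5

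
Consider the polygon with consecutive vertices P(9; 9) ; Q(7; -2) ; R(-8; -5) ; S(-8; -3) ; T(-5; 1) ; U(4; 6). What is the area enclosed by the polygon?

111.5

Apply Gauss's area formula: 2A = Σ (x_i·y_{i+1} − x_{i+1}·y_i), indices taken mod 6.
P→Q: (9)(-2) − (7)(9) = -81
Q→R: (7)(-5) − (-8)(-2) = -51
R→S: (-8)(-3) − (-8)(-5) = -16
S→T: (-8)(1) − (-5)(-3) = -23
T→U: (-5)(6) − (4)(1) = -34
U→P: (4)(9) − (9)(6) = -18
Σ = -223
Area = |Σ|/2 = 111.5.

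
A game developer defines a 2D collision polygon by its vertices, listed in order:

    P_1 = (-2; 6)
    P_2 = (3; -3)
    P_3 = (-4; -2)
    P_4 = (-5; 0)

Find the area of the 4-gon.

Apply Gauss's area formula: 2A = Σ (x_i·y_{i+1} − x_{i+1}·y_i), indices taken mod 4.
Σ = (-12) + (-18) + (-10) + (-30) = -70
Area = |Σ|/2 = 35.

35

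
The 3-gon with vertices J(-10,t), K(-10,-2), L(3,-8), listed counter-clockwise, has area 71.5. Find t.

9

The doubled signed area Σ (x_i y_{i+1} − x_{i+1} y_i) is linear in t.
With t=0 it equals 26; the coefficient of t is 13 (from the two edges through J).
So 13·t + 26 = 2·71.5 = 143 ⇒ t = 9.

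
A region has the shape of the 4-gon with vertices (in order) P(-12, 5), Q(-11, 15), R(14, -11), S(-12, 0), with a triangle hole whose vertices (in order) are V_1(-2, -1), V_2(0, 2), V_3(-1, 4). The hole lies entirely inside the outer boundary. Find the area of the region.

199.5

Outer boundary:
Apply Gauss's area formula: 2A = Σ (x_i·y_{i+1} − x_{i+1}·y_i), indices taken mod 4.
P→Q: (-12)(15) − (-11)(5) = -125
Q→R: (-11)(-11) − (14)(15) = -89
R→S: (14)(0) − (-12)(-11) = -132
S→P: (-12)(5) − (-12)(0) = -60
Σ = -406
Area = |Σ|/2 = 203.
Hole:
Apply Gauss's area formula: 2A = Σ (x_i·y_{i+1} − x_{i+1}·y_i), indices taken mod 3.
V_1→V_2: (-2)(2) − (0)(-1) = -4
V_2→V_3: (0)(4) − (-1)(2) = 2
V_3→V_1: (-1)(-1) − (-2)(4) = 9
Σ = 7
Area = |Σ|/2 = 3.5.
Net area = 203 − 3.5 = 199.5.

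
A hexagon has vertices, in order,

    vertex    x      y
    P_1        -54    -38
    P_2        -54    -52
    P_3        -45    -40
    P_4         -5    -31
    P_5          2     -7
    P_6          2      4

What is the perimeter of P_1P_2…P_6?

176

|P_1P_2| = √((0)² + (-14)²) = √196 = 14
|P_2P_3| = √((9)² + (12)²) = √225 = 15
|P_3P_4| = √((40)² + (9)²) = √1681 = 41
|P_4P_5| = √((7)² + (24)²) = √625 = 25
|P_5P_6| = √((0)² + (11)²) = √121 = 11
|P_6P_1| = √((-56)² + (-42)²) = √4900 = 70
Perimeter = 14 + 15 + 41 + 25 + 11 + 70 = 176.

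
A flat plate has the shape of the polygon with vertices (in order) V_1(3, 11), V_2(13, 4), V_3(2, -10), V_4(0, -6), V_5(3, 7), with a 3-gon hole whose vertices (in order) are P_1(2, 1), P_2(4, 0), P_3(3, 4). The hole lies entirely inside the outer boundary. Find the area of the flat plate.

Outer boundary:
Apply the surveyor's formula: 2A = Σ (x_i·y_{i+1} − x_{i+1}·y_i), indices taken mod 5.
Σ = (-131) + (-138) + (-12) + (18) + (12) = -251
Area = |Σ|/2 = 125.5.
Hole:
Apply the surveyor's formula: 2A = Σ (x_i·y_{i+1} − x_{i+1}·y_i), indices taken mod 3.
Cross-terms: -4, 16, -5  ⇒  Σ = 7
Area = |Σ|/2 = 3.5.
Net area = 125.5 − 3.5 = 122.

122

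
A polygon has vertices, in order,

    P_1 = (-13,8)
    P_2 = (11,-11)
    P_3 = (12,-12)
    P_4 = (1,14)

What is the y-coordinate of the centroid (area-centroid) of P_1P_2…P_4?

175/51

Apply Gauss's area formula. First the cross-terms c_i = x_i·y_{i+1} − x_{i+1}·y_i:
  55, 0, 180, 190  ⇒  2A = 425, A = 212.5.
Then Σ (y_i + y_{i+1})·c_i = 4375, so ȳ = 4375 / (6·212.5) = 175/51.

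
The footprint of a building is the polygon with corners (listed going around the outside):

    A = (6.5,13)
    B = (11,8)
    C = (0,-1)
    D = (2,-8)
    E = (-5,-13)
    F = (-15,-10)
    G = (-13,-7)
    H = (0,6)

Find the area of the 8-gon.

226.5

Apply the shoelace formula: 2A = Σ (x_i·y_{i+1} − x_{i+1}·y_i), indices taken mod 8.
Σ = (-91) + (-11) + (2) + (-66) + (-145) + (-25) + (-78) + (-39) = -453
Area = |Σ|/2 = 226.5.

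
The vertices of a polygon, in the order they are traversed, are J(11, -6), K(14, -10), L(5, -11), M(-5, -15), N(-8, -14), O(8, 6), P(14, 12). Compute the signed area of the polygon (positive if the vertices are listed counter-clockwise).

-225

Apply the shoelace formula: 2A = Σ (x_i·y_{i+1} − x_{i+1}·y_i), indices taken mod 7.
Σ = (-26) + (-104) + (-130) + (-50) + (64) + (12) + (-216) = -450
Signed area = Σ/2 = -225 (negative ⇒ clockwise traversal).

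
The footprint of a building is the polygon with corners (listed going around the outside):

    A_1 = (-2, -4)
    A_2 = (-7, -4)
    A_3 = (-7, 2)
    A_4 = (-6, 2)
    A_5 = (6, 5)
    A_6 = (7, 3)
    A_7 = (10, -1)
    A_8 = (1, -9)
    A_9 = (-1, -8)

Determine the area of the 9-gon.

139

A_1→A_2: (-2)(-4) − (-7)(-4) = -20
A_2→A_3: (-7)(2) − (-7)(-4) = -42
A_3→A_4: (-7)(2) − (-6)(2) = -2
A_4→A_5: (-6)(5) − (6)(2) = -42
A_5→A_6: (6)(3) − (7)(5) = -17
A_6→A_7: (7)(-1) − (10)(3) = -37
A_7→A_8: (10)(-9) − (1)(-1) = -89
A_8→A_9: (1)(-8) − (-1)(-9) = -17
A_9→A_1: (-1)(-4) − (-2)(-8) = -12
Σ = -278
Area = |Σ|/2 = 139.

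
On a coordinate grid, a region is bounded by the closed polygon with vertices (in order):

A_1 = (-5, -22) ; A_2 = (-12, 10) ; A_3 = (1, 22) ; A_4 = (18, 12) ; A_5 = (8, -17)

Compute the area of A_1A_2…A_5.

817.5

Apply the shoelace formula: 2A = Σ (x_i·y_{i+1} − x_{i+1}·y_i), indices taken mod 5.
Σ = (-314) + (-274) + (-384) + (-402) + (-261) = -1635
Area = |Σ|/2 = 817.5.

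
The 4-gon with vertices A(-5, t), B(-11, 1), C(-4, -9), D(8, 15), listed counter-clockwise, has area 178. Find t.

9

The doubled signed area Σ (x_i y_{i+1} − x_{i+1} y_i) is linear in t.
With t=0 it equals 185; the coefficient of t is 19 (from the two edges through A).
So 19·t + 185 = 2·178 = 356 ⇒ t = 9.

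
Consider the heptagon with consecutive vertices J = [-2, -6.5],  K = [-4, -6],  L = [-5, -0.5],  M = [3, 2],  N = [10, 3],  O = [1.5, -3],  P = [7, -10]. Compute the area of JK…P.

77.75

Cross-terms: -14, -28, -8.5, -11, -34.5, 6, -65.5  ⇒  Σ = -155.5
Area = |Σ|/2 = 77.75.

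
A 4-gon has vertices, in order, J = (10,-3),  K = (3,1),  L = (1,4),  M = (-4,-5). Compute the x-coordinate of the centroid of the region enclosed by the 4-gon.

210/103

Apply Gauss's area formula. First the cross-terms c_i = x_i·y_{i+1} − x_{i+1}·y_i:
  19, 11, 11, 62  ⇒  2A = 103, A = 51.5.
Then Σ (x_i + x_{i+1})·c_i = 630, so x̄ = 630 / (6·51.5) = 210/103.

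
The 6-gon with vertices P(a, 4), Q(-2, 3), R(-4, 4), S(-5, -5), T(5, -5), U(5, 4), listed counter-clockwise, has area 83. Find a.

Write out the shoelace sum; only the two edges meeting at P involve a:
2·Area = [(5·4 − a·4) + (a·3 − (-2)·4)] + 139
       = -1·a + 167 = 166
⇒ a = 1.

1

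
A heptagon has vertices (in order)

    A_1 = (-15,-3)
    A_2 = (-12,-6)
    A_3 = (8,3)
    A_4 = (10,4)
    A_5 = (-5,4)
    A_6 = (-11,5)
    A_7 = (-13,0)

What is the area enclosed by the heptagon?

125.5

Apply Gauss's area formula: 2A = Σ (x_i·y_{i+1} − x_{i+1}·y_i), indices taken mod 7.
Σ = (54) + (12) + (2) + (60) + (19) + (65) + (39) = 251
Area = |Σ|/2 = 125.5.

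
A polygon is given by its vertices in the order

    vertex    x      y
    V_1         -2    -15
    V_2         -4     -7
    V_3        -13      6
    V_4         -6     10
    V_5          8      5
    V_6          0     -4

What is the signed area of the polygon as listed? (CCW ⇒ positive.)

-202.5

Apply the surveyor's formula: 2A = Σ (x_i·y_{i+1} − x_{i+1}·y_i), indices taken mod 6.
V_1→V_2: (-2)(-7) − (-4)(-15) = -46
V_2→V_3: (-4)(6) − (-13)(-7) = -115
V_3→V_4: (-13)(10) − (-6)(6) = -94
V_4→V_5: (-6)(5) − (8)(10) = -110
V_5→V_6: (8)(-4) − (0)(5) = -32
V_6→V_1: (0)(-15) − (-2)(-4) = -8
Σ = -405
Signed area = Σ/2 = -202.5 (negative ⇒ clockwise traversal).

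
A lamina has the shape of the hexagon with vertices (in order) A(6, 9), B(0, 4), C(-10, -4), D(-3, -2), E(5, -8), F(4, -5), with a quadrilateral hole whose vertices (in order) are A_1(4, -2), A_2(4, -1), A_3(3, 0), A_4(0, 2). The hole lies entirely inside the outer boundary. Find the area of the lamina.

Outer boundary:
Apply the shoelace (surveyor's) formula: 2A = Σ (x_i·y_{i+1} − x_{i+1}·y_i), indices taken mod 6.
Σ = (24) + (40) + (8) + (34) + (7) + (66) = 179
Area = |Σ|/2 = 89.5.
Hole:
Σ = (4) + (3) + (6) + (-8) = 5
Area = |Σ|/2 = 2.5.
Net area = 89.5 − 2.5 = 87.

87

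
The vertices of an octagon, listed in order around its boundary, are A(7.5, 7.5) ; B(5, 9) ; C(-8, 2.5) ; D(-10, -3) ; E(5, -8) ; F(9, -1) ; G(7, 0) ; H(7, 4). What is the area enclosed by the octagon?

191.5

Apply the surveyor's formula: 2A = Σ (x_i·y_{i+1} − x_{i+1}·y_i), indices taken mod 8.
Cross-terms: 30, 84.5, 49, 95, 67, 7, 28, 22.5  ⇒  Σ = 383
Area = |Σ|/2 = 191.5.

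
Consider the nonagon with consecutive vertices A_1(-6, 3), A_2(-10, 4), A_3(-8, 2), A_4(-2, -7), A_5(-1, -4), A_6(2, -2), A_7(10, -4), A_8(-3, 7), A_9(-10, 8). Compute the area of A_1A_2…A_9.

111.5

Apply the shoelace formula: 2A = Σ (x_i·y_{i+1} − x_{i+1}·y_i), indices taken mod 9.
A_1→A_2: (-6)(4) − (-10)(3) = 6
A_2→A_3: (-10)(2) − (-8)(4) = 12
A_3→A_4: (-8)(-7) − (-2)(2) = 60
A_4→A_5: (-2)(-4) − (-1)(-7) = 1
A_5→A_6: (-1)(-2) − (2)(-4) = 10
A_6→A_7: (2)(-4) − (10)(-2) = 12
A_7→A_8: (10)(7) − (-3)(-4) = 58
A_8→A_9: (-3)(8) − (-10)(7) = 46
A_9→A_1: (-10)(3) − (-6)(8) = 18
Σ = 223
Area = |Σ|/2 = 111.5.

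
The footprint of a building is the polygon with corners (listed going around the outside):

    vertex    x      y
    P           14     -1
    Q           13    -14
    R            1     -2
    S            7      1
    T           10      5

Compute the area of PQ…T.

P→Q: (14)(-14) − (13)(-1) = -183
Q→R: (13)(-2) − (1)(-14) = -12
R→S: (1)(1) − (7)(-2) = 15
S→T: (7)(5) − (10)(1) = 25
T→P: (10)(-1) − (14)(5) = -80
Σ = -235
Area = |Σ|/2 = 117.5.

117.5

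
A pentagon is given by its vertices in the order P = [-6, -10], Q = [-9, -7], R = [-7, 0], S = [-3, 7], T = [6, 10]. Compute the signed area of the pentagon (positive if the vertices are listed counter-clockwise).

Σ = (-48) + (-49) + (-49) + (-72) + (0) = -218
Signed area = Σ/2 = -109 (negative ⇒ clockwise traversal).

-109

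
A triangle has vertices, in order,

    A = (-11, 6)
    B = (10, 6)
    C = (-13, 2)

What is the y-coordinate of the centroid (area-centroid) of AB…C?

14/3

Apply the shoelace (surveyor's) formula. First the cross-terms c_i = x_i·y_{i+1} − x_{i+1}·y_i:
  -126, 98, -56  ⇒  2A = -84, A = -42.
Then Σ (y_i + y_{i+1})·c_i = -1176, so ȳ = -1176 / (6·(-42)) = 14/3.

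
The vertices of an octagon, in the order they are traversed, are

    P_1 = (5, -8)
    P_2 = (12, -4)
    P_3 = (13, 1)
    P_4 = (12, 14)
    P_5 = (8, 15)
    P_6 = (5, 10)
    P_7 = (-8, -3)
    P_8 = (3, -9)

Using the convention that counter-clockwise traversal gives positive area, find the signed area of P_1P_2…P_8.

275

P_1→P_2: (5)(-4) − (12)(-8) = 76
P_2→P_3: (12)(1) − (13)(-4) = 64
P_3→P_4: (13)(14) − (12)(1) = 170
P_4→P_5: (12)(15) − (8)(14) = 68
P_5→P_6: (8)(10) − (5)(15) = 5
P_6→P_7: (5)(-3) − (-8)(10) = 65
P_7→P_8: (-8)(-9) − (3)(-3) = 81
P_8→P_1: (3)(-8) − (5)(-9) = 21
Σ = 550
Signed area = Σ/2 = 275 (positive ⇒ counter-clockwise traversal).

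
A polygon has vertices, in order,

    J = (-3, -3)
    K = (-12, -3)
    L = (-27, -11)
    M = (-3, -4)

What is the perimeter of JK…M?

|JK| = √((-9)² + (0)²) = √81 = 9
|KL| = √((-15)² + (-8)²) = √289 = 17
|LM| = √((24)² + (7)²) = √625 = 25
|MJ| = √((0)² + (1)²) = √1 = 1
Perimeter = 9 + 17 + 25 + 1 = 52.

52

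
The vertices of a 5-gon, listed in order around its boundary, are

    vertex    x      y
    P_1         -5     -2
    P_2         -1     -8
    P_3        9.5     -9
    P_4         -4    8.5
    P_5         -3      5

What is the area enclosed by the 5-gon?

102.125

Apply the shoelace formula: 2A = Σ (x_i·y_{i+1} − x_{i+1}·y_i), indices taken mod 5.
Σ = (38) + (85) + (44.75) + (5.5) + (31) = 204.25
Area = |Σ|/2 = 102.125.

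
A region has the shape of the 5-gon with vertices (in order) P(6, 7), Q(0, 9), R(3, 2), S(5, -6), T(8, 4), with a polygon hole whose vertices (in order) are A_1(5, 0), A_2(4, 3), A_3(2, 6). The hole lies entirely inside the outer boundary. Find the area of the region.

48

Outer boundary:
Apply the shoelace (surveyor's) formula: 2A = Σ (x_i·y_{i+1} − x_{i+1}·y_i), indices taken mod 5.
Σ = (54) + (-27) + (-28) + (68) + (32) = 99
Area = |Σ|/2 = 49.5.
Hole:
Cross-terms: 15, 18, -30  ⇒  Σ = 3
Area = |Σ|/2 = 1.5.
Net area = 49.5 − 1.5 = 48.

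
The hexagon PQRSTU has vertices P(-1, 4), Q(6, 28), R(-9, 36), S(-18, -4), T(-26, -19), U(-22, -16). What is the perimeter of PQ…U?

134

|PQ| = √((7)² + (24)²) = √625 = 25
|QR| = √((-15)² + (8)²) = √289 = 17
|RS| = √((-9)² + (-40)²) = √1681 = 41
|ST| = √((-8)² + (-15)²) = √289 = 17
|TU| = √((4)² + (3)²) = √25 = 5
|UP| = √((21)² + (20)²) = √841 = 29
Perimeter = 25 + 17 + 41 + 17 + 5 + 29 = 134.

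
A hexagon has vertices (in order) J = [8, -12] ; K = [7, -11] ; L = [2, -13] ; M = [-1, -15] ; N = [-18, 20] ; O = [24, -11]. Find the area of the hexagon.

Apply the shoelace (surveyor's) formula: 2A = Σ (x_i·y_{i+1} − x_{i+1}·y_i), indices taken mod 6.
Σ = (-4) + (-69) + (-43) + (-290) + (-282) + (-200) = -888
Area = |Σ|/2 = 444.

444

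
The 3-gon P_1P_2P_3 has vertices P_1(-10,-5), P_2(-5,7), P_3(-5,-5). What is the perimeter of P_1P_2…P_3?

30

|P_1P_2| = √((5)² + (12)²) = √169 = 13
|P_2P_3| = √((0)² + (-12)²) = √144 = 12
|P_3P_1| = √((-5)² + (0)²) = √25 = 5
Perimeter = 13 + 12 + 5 = 30.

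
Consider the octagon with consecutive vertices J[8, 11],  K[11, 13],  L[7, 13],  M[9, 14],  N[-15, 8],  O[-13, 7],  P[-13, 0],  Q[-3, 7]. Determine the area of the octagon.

Apply the shoelace (surveyor's) formula: 2A = Σ (x_i·y_{i+1} − x_{i+1}·y_i), indices taken mod 8.
J→K: (8)(13) − (11)(11) = -17
K→L: (11)(13) − (7)(13) = 52
L→M: (7)(14) − (9)(13) = -19
M→N: (9)(8) − (-15)(14) = 282
N→O: (-15)(7) − (-13)(8) = -1
O→P: (-13)(0) − (-13)(7) = 91
P→Q: (-13)(7) − (-3)(0) = -91
Q→J: (-3)(11) − (8)(7) = -89
Σ = 208
Area = |Σ|/2 = 104.

104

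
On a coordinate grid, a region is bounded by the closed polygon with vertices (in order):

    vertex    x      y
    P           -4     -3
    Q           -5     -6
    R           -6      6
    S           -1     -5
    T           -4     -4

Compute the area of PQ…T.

20.5

Σ = (9) + (-66) + (36) + (-16) + (-4) = -41
Area = |Σ|/2 = 20.5.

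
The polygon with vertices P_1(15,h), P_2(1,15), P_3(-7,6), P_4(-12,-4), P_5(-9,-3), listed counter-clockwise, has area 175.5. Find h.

The doubled signed area Σ (x_i y_{i+1} − x_{i+1} y_i) is linear in h.
With h=0 it equals 481; the coefficient of h is -10 (from the two edges through P_1).
So -10·h + 481 = 2·175.5 = 351 ⇒ h = 13.

13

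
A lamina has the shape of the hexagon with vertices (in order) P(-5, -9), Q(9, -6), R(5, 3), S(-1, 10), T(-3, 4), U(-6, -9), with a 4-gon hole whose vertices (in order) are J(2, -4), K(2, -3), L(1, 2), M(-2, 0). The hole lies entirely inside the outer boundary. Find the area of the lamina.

143

Outer boundary:
Σ = (111) + (57) + (53) + (26) + (51) + (9) = 307
Area = |Σ|/2 = 153.5.
Hole:
Σ = (2) + (7) + (4) + (8) = 21
Area = |Σ|/2 = 10.5.
Net area = 153.5 − 10.5 = 143.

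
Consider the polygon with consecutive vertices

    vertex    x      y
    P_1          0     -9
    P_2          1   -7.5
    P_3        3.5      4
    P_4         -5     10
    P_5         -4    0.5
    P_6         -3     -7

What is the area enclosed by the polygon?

94.125

Apply the shoelace (surveyor's) formula: 2A = Σ (x_i·y_{i+1} − x_{i+1}·y_i), indices taken mod 6.
Σ = (9) + (30.25) + (55) + (37.5) + (29.5) + (27) = 188.25
Area = |Σ|/2 = 94.125.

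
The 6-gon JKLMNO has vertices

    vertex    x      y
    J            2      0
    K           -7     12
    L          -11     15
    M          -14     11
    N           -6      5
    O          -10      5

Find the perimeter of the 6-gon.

52

|JK| = √((-9)² + (12)²) = √225 = 15
|KL| = √((-4)² + (3)²) = √25 = 5
|LM| = √((-3)² + (-4)²) = √25 = 5
|MN| = √((8)² + (-6)²) = √100 = 10
|NO| = √((-4)² + (0)²) = √16 = 4
|OJ| = √((12)² + (-5)²) = √169 = 13
Perimeter = 15 + 5 + 5 + 10 + 4 + 13 = 52.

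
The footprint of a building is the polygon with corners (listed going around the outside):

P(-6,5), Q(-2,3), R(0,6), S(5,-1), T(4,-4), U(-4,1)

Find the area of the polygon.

Apply the shoelace (surveyor's) formula: 2A = Σ (x_i·y_{i+1} − x_{i+1}·y_i), indices taken mod 6.
P→Q: (-6)(3) − (-2)(5) = -8
Q→R: (-2)(6) − (0)(3) = -12
R→S: (0)(-1) − (5)(6) = -30
S→T: (5)(-4) − (4)(-1) = -16
T→U: (4)(1) − (-4)(-4) = -12
U→P: (-4)(5) − (-6)(1) = -14
Σ = -92
Area = |Σ|/2 = 46.

46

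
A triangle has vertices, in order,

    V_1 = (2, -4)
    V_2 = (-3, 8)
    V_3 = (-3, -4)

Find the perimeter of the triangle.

|V_1V_2| = √((-5)² + (12)²) = √169 = 13
|V_2V_3| = √((0)² + (-12)²) = √144 = 12
|V_3V_1| = √((5)² + (0)²) = √25 = 5
Perimeter = 13 + 12 + 5 = 30.

30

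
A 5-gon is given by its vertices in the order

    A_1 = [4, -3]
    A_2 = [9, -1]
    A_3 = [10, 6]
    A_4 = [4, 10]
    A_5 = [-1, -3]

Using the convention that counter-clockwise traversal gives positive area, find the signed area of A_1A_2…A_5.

88

Apply the surveyor's formula: 2A = Σ (x_i·y_{i+1} − x_{i+1}·y_i), indices taken mod 5.
Cross-terms: 23, 64, 76, -2, 15  ⇒  Σ = 176
Signed area = Σ/2 = 88 (positive ⇒ counter-clockwise traversal).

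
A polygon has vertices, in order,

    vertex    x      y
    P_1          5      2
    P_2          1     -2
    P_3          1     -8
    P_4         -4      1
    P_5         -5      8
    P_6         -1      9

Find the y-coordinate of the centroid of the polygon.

139/60

Apply the shoelace (surveyor's) formula. First the cross-terms c_i = x_i·y_{i+1} − x_{i+1}·y_i:
  -12, -6, -31, -27, -37, -47  ⇒  2A = -160, A = -80.
Then Σ (y_i + y_{i+1})·c_i = -1112, so ȳ = -1112 / (6·(-80)) = 139/60.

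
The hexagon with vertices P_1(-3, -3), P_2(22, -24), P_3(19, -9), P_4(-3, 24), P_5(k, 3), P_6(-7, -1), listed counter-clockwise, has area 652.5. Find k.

-18

The doubled signed area Σ (x_i y_{i+1} − x_{i+1} y_i) is linear in k.
With k=0 it equals 855; the coefficient of k is -25 (from the two edges through P_5).
So -25·k + 855 = 2·652.5 = 1305 ⇒ k = -18.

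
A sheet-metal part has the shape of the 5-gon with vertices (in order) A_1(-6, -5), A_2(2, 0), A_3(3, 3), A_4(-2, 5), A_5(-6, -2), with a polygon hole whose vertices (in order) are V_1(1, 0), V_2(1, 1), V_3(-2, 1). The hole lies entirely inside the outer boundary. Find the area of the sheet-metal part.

Outer boundary:
Apply the surveyor's formula: 2A = Σ (x_i·y_{i+1} − x_{i+1}·y_i), indices taken mod 5.
A_1→A_2: (-6)(0) − (2)(-5) = 10
A_2→A_3: (2)(3) − (3)(0) = 6
A_3→A_4: (3)(5) − (-2)(3) = 21
A_4→A_5: (-2)(-2) − (-6)(5) = 34
A_5→A_1: (-6)(-5) − (-6)(-2) = 18
Σ = 89
Area = |Σ|/2 = 44.5.
Hole:
Apply the shoelace formula: 2A = Σ (x_i·y_{i+1} − x_{i+1}·y_i), indices taken mod 3.
Σ = (1) + (3) + (-1) = 3
Area = |Σ|/2 = 1.5.
Net area = 44.5 − 1.5 = 43.

43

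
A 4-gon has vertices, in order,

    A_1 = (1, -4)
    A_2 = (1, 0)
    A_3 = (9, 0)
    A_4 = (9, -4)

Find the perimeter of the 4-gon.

24

|A_1A_2| = √((0)² + (4)²) = √16 = 4
|A_2A_3| = √((8)² + (0)²) = √64 = 8
|A_3A_4| = √((0)² + (-4)²) = √16 = 4
|A_4A_1| = √((-8)² + (0)²) = √64 = 8
Perimeter = 4 + 8 + 4 + 8 = 24.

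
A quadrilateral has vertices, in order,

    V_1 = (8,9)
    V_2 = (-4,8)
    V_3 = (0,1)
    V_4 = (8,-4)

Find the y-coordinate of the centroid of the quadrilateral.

Apply the surveyor's formula. First the cross-terms c_i = x_i·y_{i+1} − x_{i+1}·y_i:
  100, -4, -8, 104  ⇒  2A = 192, A = 96.
Then Σ (y_i + y_{i+1})·c_i = 2208, so ȳ = 2208 / (6·96) = 23/6.

23/6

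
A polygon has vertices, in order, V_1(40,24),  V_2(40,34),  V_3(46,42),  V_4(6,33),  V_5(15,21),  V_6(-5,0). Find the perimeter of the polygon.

156

|V_1V_2| = √((0)² + (10)²) = √100 = 10
|V_2V_3| = √((6)² + (8)²) = √100 = 10
|V_3V_4| = √((-40)² + (-9)²) = √1681 = 41
|V_4V_5| = √((9)² + (-12)²) = √225 = 15
|V_5V_6| = √((-20)² + (-21)²) = √841 = 29
|V_6V_1| = √((45)² + (24)²) = √2601 = 51
Perimeter = 10 + 10 + 41 + 15 + 29 + 51 = 156.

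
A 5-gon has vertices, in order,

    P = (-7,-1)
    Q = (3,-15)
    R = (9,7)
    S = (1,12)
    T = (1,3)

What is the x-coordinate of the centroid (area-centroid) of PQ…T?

Apply the shoelace formula. First the cross-terms c_i = x_i·y_{i+1} − x_{i+1}·y_i:
  108, 156, 101, -9, 20  ⇒  2A = 376, A = 188.
Then Σ (x_i + x_{i+1})·c_i = 2312, so x̄ = 2312 / (6·188) = 289/141.

289/141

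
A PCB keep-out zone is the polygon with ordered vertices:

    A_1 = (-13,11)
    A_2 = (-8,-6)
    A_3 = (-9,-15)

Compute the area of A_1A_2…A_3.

31

Apply Gauss's area formula: 2A = Σ (x_i·y_{i+1} − x_{i+1}·y_i), indices taken mod 3.
Cross-terms: 166, 66, -294  ⇒  Σ = -62
Area = |Σ|/2 = 31.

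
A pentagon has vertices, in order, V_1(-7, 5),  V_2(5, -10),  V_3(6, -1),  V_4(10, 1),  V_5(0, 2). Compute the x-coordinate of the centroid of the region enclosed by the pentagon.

Apply the shoelace (surveyor's) formula. First the cross-terms c_i = x_i·y_{i+1} − x_{i+1}·y_i:
  45, 55, 16, 20, 14  ⇒  2A = 150, A = 75.
Then Σ (x_i + x_{i+1})·c_i = 873, so x̄ = 873 / (6·75) = 1.94.

1.94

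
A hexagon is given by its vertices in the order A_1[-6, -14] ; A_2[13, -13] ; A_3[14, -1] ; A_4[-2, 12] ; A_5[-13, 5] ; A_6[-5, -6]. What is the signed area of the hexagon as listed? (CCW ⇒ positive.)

439

Σ = (260) + (169) + (166) + (146) + (103) + (34) = 878
Signed area = Σ/2 = 439 (positive ⇒ counter-clockwise traversal).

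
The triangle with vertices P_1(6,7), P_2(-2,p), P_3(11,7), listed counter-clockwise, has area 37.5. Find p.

The doubled signed area Σ (x_i y_{i+1} − x_{i+1} y_i) is linear in p.
With p=0 it equals 35; the coefficient of p is -5 (from the two edges through P_2).
So -5·p + 35 = 2·37.5 = 75 ⇒ p = -8.

-8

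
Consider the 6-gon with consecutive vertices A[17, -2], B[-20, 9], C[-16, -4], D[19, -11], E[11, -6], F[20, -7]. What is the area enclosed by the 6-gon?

359

Apply Gauss's area formula: 2A = Σ (x_i·y_{i+1} − x_{i+1}·y_i), indices taken mod 6.
Cross-terms: 113, 224, 252, 7, 43, 79  ⇒  Σ = 718
Area = |Σ|/2 = 359.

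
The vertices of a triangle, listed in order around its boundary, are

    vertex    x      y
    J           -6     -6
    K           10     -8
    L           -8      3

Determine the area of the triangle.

70

Σ = (108) + (-34) + (66) = 140
Area = |Σ|/2 = 70.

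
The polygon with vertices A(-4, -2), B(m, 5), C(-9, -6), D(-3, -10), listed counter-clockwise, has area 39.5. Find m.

-4

Write out the shoelace sum; only the two edges meeting at B involve m:
2·Area = [((-4)·5 − m·(-2)) + (m·(-6) − (-9)·5)] + 38
       = -4·m + 63 = 79
⇒ m = -4.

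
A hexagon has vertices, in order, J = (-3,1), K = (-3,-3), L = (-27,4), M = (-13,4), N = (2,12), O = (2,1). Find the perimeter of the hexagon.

|JK| = √((0)² + (-4)²) = √16 = 4
|KL| = √((-24)² + (7)²) = √625 = 25
|LM| = √((14)² + (0)²) = √196 = 14
|MN| = √((15)² + (8)²) = √289 = 17
|NO| = √((0)² + (-11)²) = √121 = 11
|OJ| = √((-5)² + (0)²) = √25 = 5
Perimeter = 4 + 25 + 14 + 17 + 11 + 5 = 76.

76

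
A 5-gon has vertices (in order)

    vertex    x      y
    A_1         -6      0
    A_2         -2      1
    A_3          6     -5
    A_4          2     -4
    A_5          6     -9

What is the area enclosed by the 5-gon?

32

Apply the shoelace (surveyor's) formula: 2A = Σ (x_i·y_{i+1} − x_{i+1}·y_i), indices taken mod 5.
Σ = (-6) + (4) + (-14) + (6) + (-54) = -64
Area = |Σ|/2 = 32.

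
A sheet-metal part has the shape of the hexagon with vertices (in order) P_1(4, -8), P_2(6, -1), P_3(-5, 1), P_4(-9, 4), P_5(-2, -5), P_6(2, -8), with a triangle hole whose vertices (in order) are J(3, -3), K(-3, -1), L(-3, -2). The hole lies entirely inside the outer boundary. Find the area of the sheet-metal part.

61.5

Outer boundary:
Apply Gauss's area formula: 2A = Σ (x_i·y_{i+1} − x_{i+1}·y_i), indices taken mod 6.
P_1→P_2: (4)(-1) − (6)(-8) = 44
P_2→P_3: (6)(1) − (-5)(-1) = 1
P_3→P_4: (-5)(4) − (-9)(1) = -11
P_4→P_5: (-9)(-5) − (-2)(4) = 53
P_5→P_6: (-2)(-8) − (2)(-5) = 26
P_6→P_1: (2)(-8) − (4)(-8) = 16
Σ = 129
Area = |Σ|/2 = 64.5.
Hole:
J→K: (3)(-1) − (-3)(-3) = -12
K→L: (-3)(-2) − (-3)(-1) = 3
L→J: (-3)(-3) − (3)(-2) = 15
Σ = 6
Area = |Σ|/2 = 3.
Net area = 64.5 − 3 = 61.5.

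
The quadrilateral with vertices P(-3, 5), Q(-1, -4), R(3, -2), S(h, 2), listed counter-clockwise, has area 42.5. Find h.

6

The doubled signed area Σ (x_i y_{i+1} − x_{i+1} y_i) is linear in h.
With h=0 it equals 43; the coefficient of h is 7 (from the two edges through S).
So 7·h + 43 = 2·42.5 = 85 ⇒ h = 6.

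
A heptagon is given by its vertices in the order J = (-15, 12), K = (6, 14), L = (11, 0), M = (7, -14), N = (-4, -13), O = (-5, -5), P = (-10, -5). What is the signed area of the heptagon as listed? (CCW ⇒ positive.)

-501

J→K: (-15)(14) − (6)(12) = -282
K→L: (6)(0) − (11)(14) = -154
L→M: (11)(-14) − (7)(0) = -154
M→N: (7)(-13) − (-4)(-14) = -147
N→O: (-4)(-5) − (-5)(-13) = -45
O→P: (-5)(-5) − (-10)(-5) = -25
P→J: (-10)(12) − (-15)(-5) = -195
Σ = -1002
Signed area = Σ/2 = -501 (negative ⇒ clockwise traversal).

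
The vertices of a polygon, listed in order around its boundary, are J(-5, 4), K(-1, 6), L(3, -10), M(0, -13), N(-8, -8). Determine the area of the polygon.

124.5

Apply Gauss's area formula: 2A = Σ (x_i·y_{i+1} − x_{i+1}·y_i), indices taken mod 5.
Cross-terms: -26, -8, -39, -104, -72  ⇒  Σ = -249
Area = |Σ|/2 = 124.5.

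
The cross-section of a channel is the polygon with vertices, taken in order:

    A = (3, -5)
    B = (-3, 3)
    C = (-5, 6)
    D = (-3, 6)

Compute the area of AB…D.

12

Apply the shoelace (surveyor's) formula: 2A = Σ (x_i·y_{i+1} − x_{i+1}·y_i), indices taken mod 4.
A→B: (3)(3) − (-3)(-5) = -6
B→C: (-3)(6) − (-5)(3) = -3
C→D: (-5)(6) − (-3)(6) = -12
D→A: (-3)(-5) − (3)(6) = -3
Σ = -24
Area = |Σ|/2 = 12.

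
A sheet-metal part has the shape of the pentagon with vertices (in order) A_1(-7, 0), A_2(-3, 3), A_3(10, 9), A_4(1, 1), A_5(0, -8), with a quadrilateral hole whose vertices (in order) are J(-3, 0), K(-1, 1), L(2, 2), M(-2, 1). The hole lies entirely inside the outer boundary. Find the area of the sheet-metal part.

69.5

Outer boundary:
Apply Gauss's area formula: 2A = Σ (x_i·y_{i+1} − x_{i+1}·y_i), indices taken mod 5.
Σ = (-21) + (-57) + (1) + (-8) + (-56) = -141
Area = |Σ|/2 = 70.5.
Hole:
Apply Gauss's area formula: 2A = Σ (x_i·y_{i+1} − x_{i+1}·y_i), indices taken mod 4.
Σ = (-3) + (-4) + (6) + (3) = 2
Area = |Σ|/2 = 1.
Net area = 70.5 − 1 = 69.5.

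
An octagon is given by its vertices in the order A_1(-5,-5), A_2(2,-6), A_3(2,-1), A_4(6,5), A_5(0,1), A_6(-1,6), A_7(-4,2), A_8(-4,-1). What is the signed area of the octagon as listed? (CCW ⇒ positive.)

Σ = (40) + (10) + (16) + (6) + (1) + (22) + (12) + (15) = 122
Signed area = Σ/2 = 61 (positive ⇒ counter-clockwise traversal).

61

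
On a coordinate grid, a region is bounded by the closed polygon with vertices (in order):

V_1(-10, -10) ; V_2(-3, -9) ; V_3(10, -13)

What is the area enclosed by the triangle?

20.5

Apply the shoelace (surveyor's) formula: 2A = Σ (x_i·y_{i+1} − x_{i+1}·y_i), indices taken mod 3.
Σ = (60) + (129) + (-230) = -41
Area = |Σ|/2 = 20.5.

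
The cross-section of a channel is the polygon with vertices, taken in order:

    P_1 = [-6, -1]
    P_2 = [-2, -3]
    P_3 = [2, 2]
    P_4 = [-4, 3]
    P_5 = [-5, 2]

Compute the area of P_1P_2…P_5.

28

P_1→P_2: (-6)(-3) − (-2)(-1) = 16
P_2→P_3: (-2)(2) − (2)(-3) = 2
P_3→P_4: (2)(3) − (-4)(2) = 14
P_4→P_5: (-4)(2) − (-5)(3) = 7
P_5→P_1: (-5)(-1) − (-6)(2) = 17
Σ = 56
Area = |Σ|/2 = 28.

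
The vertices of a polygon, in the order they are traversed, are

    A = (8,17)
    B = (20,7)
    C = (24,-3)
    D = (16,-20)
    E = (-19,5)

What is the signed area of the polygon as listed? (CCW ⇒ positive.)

-803.5

Apply the shoelace (surveyor's) formula: 2A = Σ (x_i·y_{i+1} − x_{i+1}·y_i), indices taken mod 5.
Cross-terms: -284, -228, -432, -300, -363  ⇒  Σ = -1607
Signed area = Σ/2 = -803.5 (negative ⇒ clockwise traversal).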